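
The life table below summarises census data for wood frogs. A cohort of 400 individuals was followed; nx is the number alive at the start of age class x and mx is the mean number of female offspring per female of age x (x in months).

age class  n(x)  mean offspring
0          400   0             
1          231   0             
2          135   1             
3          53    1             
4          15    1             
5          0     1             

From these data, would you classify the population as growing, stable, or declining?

declining

lx = nx/n0 = nx/400: 1, 0.5775, 0.3375, 0.1325, 0.0375, 0
R0 = Σ lx·mx = 0 + 0 + 0.3375 + 0.1325 + 0.0375 + 0 = 0.5075
R0 < 1, so the population is declining.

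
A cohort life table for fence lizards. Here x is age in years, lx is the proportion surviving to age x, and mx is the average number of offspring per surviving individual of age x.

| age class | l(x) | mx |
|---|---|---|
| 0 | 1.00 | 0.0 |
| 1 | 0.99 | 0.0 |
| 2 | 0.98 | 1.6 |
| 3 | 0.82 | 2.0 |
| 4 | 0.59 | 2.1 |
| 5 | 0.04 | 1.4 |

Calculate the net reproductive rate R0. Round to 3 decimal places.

lx·mx by age: 0, 0, 1.568, 1.64, 1.239, 0.056
R0 = Σ lx·mx = 4.503 → 4.503

4.503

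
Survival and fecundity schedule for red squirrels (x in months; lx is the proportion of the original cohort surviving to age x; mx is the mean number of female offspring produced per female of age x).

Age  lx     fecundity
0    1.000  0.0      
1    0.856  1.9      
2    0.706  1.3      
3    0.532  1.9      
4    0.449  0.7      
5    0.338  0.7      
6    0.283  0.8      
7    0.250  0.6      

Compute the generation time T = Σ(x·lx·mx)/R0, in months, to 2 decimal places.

lx·mx: 0, 1.6264, 0.9178, 1.0108, 0.3143, 0.2366, 0.2264, 0.15 → R0 = 4.4823
x·lx·mx: 0, 1.6264, 1.8356, 3.0324, 1.2572, 1.183, 1.3584, 1.05 → Σ = 11.343
T = 11.343 / 4.4823 = 2.53062… → 2.53

2.53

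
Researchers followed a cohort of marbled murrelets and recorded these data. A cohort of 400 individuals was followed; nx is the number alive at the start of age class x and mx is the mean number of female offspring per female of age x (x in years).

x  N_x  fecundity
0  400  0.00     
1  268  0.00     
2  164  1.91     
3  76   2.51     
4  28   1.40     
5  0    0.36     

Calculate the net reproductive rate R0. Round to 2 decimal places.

lx = nx/n0 = nx/400: 1, 0.67, 0.41, 0.19, 0.07, 0
lx·mx by age: 0, 0, 0.7831, 0.4769, 0.098, 0
R0 = Σ lx·mx = 1.358 → 1.36

1.36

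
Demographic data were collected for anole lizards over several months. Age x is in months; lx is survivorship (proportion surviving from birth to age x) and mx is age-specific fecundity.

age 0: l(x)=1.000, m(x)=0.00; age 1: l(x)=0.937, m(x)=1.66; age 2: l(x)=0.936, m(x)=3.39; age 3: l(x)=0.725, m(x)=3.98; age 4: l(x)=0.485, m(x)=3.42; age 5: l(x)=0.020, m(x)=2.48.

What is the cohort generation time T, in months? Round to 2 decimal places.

2.51

lx·mx: 0, 1.55542, 3.17304, 2.8855, 1.6587, 0.0496 → R0 = 9.32226
x·lx·mx: 0, 1.55542, 6.34608, 8.6565, 6.6348, 0.248 → Σ = 23.4408
T = 23.4408 / 9.32226 = 2.514498… → 2.51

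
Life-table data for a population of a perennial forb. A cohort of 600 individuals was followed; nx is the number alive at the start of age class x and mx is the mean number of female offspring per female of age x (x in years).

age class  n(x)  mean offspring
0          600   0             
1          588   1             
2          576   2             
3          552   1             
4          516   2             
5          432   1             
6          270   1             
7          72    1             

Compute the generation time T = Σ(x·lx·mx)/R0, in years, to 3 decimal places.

3.163

lx = nx/n0 = nx/600: 1, 0.98, 0.96, 0.92, 0.86, 0.72, 0.45, 0.12
lx·mx: 0, 0.98, 1.92, 0.92, 1.72, 0.72, 0.45, 0.12 → R0 = 6.83
x·lx·mx: 0, 0.98, 3.84, 2.76, 6.88, 3.6, 2.7, 0.84 → Σ = 21.6
T = 21.6 / 6.83 = 3.162518… → 3.163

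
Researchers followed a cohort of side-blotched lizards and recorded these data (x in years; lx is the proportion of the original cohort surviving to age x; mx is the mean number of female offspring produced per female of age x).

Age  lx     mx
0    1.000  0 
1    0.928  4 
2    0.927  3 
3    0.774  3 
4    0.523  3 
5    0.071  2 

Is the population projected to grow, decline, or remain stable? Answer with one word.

growing

R0 = Σ lx·mx = 0 + 3.712 + 2.781 + 2.322 + 1.569 + 0.142 = 10.526
R0 > 1, so the population is growing.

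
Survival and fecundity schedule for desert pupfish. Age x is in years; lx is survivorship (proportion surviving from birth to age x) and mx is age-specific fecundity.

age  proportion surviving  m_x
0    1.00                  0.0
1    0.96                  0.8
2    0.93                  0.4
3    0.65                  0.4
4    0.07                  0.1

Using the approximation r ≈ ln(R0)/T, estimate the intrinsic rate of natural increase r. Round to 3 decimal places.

R0 = Σ lx·mx = 0 + 0.768 + 0.372 + 0.26 + 0.007 = 1.407
Σ x·lx·mx = 2.32; T = 2.32/1.407 = 1.6489…
r ≈ ln(R0)/T = ln(1.407)/1.6489… = 0.20708… → 0.207

0.207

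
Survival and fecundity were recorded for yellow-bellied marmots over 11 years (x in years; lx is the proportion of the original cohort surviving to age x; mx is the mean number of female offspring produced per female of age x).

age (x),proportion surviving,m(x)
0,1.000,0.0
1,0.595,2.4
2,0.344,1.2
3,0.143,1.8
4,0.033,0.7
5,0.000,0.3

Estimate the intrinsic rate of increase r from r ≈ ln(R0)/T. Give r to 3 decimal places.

R0 = Σ lx·mx = 0 + 1.428 + 0.4128 + 0.2574 + 0.0231 + 0 = 2.1213
Σ x·lx·mx = 3.1182; T = 3.1182/2.1213 = 1.46995…
r ≈ ln(R0)/T = ln(2.1213)/1.46995… = 0.5116… → 0.512

0.512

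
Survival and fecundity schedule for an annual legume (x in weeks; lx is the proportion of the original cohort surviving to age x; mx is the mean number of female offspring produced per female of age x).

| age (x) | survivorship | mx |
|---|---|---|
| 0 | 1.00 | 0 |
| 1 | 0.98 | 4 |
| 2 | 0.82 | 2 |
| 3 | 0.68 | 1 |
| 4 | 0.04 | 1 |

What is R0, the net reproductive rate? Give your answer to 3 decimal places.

lx·mx by age: 0, 3.92, 1.64, 0.68, 0.04
R0 = Σ lx·mx = 6.28 → 6.280

6.280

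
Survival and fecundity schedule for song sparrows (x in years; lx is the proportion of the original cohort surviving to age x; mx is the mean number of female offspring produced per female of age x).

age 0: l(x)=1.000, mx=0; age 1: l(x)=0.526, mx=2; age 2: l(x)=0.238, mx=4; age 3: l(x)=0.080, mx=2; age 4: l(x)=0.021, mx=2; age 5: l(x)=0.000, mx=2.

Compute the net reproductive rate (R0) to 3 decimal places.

2.206

lx·mx by age: 0, 1.052, 0.952, 0.16, 0.042, 0
R0 = Σ lx·mx = 2.206 → 2.206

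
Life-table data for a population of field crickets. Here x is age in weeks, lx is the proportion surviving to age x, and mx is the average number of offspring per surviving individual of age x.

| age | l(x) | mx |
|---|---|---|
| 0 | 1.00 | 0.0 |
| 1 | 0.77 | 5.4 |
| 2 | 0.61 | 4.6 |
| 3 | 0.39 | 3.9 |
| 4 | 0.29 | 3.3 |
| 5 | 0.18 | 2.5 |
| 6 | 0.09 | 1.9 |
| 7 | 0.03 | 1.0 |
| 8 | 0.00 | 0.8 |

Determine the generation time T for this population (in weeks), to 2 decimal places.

lx·mx: 0, 4.158, 2.806, 1.521, 0.957, 0.45, 0.171, 0.03, 0 → R0 = 10.093
x·lx·mx: 0, 4.158, 5.612, 4.563, 3.828, 2.25, 1.026, 0.21, 0 → Σ = 21.647
T = 21.647 / 10.093 = 2.144754… → 2.14

2.14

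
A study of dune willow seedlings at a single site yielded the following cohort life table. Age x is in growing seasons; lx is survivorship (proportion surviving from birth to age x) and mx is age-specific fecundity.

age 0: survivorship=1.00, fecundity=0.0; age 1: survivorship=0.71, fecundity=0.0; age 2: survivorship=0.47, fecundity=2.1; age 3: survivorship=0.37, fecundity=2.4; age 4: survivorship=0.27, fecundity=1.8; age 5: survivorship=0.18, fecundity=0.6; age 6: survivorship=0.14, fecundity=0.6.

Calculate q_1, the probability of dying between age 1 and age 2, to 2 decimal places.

q_1 = (l_1 − l_2) / l_1 = (0.71 − 0.47) / 0.71
     = 0.24 / 0.71 = 0.338028… → 0.34

0.34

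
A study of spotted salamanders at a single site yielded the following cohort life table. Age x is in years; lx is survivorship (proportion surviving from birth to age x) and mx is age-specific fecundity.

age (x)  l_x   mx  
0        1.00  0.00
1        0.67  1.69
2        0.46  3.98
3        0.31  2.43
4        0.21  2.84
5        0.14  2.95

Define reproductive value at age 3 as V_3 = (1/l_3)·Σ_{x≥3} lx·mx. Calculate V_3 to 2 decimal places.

lx·mx for x ≥ 3: 0.7533, 0.5964, 0.413 → sum = 1.7627
V_3 = 1.7627 / l_3 = 1.7627 / 0.31 = 5.686129… → 5.69

5.69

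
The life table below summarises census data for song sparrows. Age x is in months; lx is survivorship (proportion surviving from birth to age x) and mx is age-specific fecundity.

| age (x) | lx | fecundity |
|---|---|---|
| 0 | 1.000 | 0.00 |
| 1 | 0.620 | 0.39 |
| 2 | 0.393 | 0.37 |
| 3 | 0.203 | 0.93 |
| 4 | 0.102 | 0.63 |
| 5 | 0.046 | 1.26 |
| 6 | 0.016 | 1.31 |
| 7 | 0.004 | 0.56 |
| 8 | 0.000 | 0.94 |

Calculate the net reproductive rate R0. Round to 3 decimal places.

0.721

lx·mx by age: 0, 0.2418, 0.14541, 0.18879, 0.06426, 0.05796, 0.02096, 0.00224, 0
R0 = Σ lx·mx = 0.72142 → 0.721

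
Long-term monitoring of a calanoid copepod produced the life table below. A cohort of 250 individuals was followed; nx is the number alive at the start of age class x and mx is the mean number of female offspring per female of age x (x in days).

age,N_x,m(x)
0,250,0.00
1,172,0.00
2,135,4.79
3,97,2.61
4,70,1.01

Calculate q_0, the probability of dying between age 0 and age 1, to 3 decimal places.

lx = nx/n0 = nx/250: 1, 0.688, 0.54, 0.388, 0.28
q_0 = (l_0 − l_1) / l_0 = (1 − 0.688) / 1
     = 0.312 / 1 = 0.312 → 0.312

0.312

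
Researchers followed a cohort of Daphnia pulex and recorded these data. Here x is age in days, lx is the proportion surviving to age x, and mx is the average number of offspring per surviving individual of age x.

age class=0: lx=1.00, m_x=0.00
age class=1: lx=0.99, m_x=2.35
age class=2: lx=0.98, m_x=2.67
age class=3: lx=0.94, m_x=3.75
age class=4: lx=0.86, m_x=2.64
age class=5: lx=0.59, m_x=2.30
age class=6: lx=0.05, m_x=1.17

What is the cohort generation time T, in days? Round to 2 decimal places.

lx·mx: 0, 2.3265, 2.6166, 3.525, 2.2704, 1.357, 0.0585 → R0 = 12.154
x·lx·mx: 0, 2.3265, 5.2332, 10.575, 9.0816, 6.785, 0.351 → Σ = 34.3523
T = 34.3523 / 12.154 = 2.826419… → 2.83

2.83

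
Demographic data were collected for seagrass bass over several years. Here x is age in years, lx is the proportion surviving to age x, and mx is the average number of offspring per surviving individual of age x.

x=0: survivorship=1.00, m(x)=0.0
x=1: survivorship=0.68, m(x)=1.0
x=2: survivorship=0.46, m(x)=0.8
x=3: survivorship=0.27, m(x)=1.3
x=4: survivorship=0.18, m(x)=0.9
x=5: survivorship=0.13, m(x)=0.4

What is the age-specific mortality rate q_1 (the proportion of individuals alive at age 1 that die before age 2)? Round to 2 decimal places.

q_1 = (l_1 − l_2) / l_1 = (0.68 − 0.46) / 0.68
     = 0.22 / 0.68 = 0.323529… → 0.32

0.32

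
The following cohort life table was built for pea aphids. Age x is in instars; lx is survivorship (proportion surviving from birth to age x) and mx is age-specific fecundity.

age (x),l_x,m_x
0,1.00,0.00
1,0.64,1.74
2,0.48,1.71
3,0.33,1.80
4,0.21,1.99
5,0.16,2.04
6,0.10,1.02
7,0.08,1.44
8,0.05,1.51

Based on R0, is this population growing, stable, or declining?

R0 = Σ lx·mx = 0 + 1.1136 + 0.8208 + 0.594 + 0.4179 + 0.3264 + 0.102 + 0.1152 + 0.0755 = 3.5654
R0 > 1, so the population is growing.

growing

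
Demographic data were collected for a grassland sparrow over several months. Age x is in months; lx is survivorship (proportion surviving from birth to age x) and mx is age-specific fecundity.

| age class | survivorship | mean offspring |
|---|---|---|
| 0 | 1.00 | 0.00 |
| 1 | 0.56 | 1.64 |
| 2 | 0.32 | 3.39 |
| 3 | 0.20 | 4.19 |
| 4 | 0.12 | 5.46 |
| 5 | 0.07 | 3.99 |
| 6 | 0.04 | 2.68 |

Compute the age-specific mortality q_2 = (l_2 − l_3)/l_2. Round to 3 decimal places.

q_2 = (l_2 − l_3) / l_2 = (0.32 − 0.2) / 0.32
     = 0.12 / 0.32 = 0.375 → 0.375

0.375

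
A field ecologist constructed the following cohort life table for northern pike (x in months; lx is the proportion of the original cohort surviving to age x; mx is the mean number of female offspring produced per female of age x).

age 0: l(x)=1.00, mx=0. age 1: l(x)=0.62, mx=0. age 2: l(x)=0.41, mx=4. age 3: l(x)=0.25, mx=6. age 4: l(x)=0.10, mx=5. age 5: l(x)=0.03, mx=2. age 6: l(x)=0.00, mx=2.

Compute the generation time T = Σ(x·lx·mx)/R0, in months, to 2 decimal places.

lx·mx: 0, 0, 1.64, 1.5, 0.5, 0.06, 0 → R0 = 3.7
x·lx·mx: 0, 0, 3.28, 4.5, 2, 0.3, 0 → Σ = 10.08
T = 10.08 / 3.7 = 2.724324… → 2.72

2.72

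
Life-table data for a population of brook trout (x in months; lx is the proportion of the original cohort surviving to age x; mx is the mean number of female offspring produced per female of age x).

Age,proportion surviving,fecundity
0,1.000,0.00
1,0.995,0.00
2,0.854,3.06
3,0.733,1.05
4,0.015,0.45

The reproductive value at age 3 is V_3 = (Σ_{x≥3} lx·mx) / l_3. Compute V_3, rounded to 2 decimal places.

1.06

lx·mx for x ≥ 3: 0.76965, 0.00675 → sum = 0.7764
V_3 = 0.7764 / l_3 = 0.7764 / 0.733 = 1.059209… → 1.06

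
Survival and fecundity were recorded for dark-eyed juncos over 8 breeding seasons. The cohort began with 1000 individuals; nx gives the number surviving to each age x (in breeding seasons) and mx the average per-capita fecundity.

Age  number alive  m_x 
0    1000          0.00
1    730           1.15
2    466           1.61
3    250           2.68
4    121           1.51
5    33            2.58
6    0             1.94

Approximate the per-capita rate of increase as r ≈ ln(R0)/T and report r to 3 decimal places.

lx = nx/n0 = nx/1000: 1, 0.73, 0.466, 0.25, 0.121, 0.033, 0
R0 = Σ lx·mx = 0 + 0.8395 + 0.75026 + 0.67 + 0.18271 + 0.08514 + 0 = 2.52761
Σ x·lx·mx = 5.50656; T = 5.50656/2.52761 = 2.17856…
r ≈ ln(R0)/T = ln(2.52761)/2.17856… = 0.42564… → 0.426

0.426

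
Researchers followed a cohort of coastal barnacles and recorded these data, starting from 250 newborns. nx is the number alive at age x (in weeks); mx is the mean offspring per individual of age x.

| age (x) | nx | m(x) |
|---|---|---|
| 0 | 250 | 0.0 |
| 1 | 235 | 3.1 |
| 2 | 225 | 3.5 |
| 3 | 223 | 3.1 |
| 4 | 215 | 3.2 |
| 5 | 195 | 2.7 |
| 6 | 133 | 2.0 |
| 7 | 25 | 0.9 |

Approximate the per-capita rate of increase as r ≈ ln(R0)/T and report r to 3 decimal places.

0.869

lx = nx/n0 = nx/250: 1, 0.94, 0.9, 0.892, 0.86, 0.78, 0.532, 0.1
R0 = Σ lx·mx = 0 + 2.914 + 3.15 + 2.7652 + 2.752 + 2.106 + 1.064 + 0.09 = 14.8412
Σ x·lx·mx = 46.0616; T = 46.0616/14.8412 = 3.10363…
r ≈ ln(R0)/T = ln(14.8412)/3.10363… = 0.86911… → 0.869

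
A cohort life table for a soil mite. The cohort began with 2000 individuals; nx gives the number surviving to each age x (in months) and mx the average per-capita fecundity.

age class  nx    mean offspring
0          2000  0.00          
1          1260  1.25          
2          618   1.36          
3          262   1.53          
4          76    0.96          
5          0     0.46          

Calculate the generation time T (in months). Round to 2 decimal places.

1.64

lx = nx/n0 = nx/2000: 1, 0.63, 0.309, 0.131, 0.038, 0
lx·mx: 0, 0.7875, 0.42024, 0.20043, 0.03648, 0 → R0 = 1.44465
x·lx·mx: 0, 0.7875, 0.84048, 0.60129, 0.14592, 0 → Σ = 2.37519
T = 2.37519 / 1.44465 = 1.644128… → 1.64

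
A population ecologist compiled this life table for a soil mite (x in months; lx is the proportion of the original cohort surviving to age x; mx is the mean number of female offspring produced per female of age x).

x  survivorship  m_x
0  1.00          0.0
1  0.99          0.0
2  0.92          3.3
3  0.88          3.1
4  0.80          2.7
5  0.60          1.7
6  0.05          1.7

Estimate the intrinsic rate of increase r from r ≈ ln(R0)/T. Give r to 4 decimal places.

0.6970

R0 = Σ lx·mx = 0 + 0 + 3.036 + 2.728 + 2.16 + 1.02 + 0.085 = 9.029
Σ x·lx·mx = 28.506; T = 28.506/9.029 = 3.15716…
r ≈ ln(R0)/T = ln(9.029)/3.15716… = 0.696969… → 0.6970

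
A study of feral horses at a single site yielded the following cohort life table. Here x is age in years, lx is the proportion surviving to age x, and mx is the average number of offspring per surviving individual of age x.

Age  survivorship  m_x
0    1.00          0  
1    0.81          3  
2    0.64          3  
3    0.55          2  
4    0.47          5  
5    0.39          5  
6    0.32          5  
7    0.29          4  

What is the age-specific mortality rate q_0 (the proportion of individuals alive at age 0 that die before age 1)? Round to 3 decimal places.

0.190

q_0 = (l_0 − l_1) / l_0 = (1 − 0.81) / 1
     = 0.19 / 1 = 0.19 → 0.190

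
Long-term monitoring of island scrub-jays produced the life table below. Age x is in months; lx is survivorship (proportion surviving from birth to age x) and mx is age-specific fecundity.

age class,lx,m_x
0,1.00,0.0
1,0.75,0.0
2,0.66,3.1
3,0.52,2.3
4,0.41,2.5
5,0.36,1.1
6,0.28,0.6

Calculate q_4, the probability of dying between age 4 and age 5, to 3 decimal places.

q_4 = (l_4 − l_5) / l_4 = (0.41 − 0.36) / 0.41
     = 0.05 / 0.41 = 0.121951… → 0.122

0.122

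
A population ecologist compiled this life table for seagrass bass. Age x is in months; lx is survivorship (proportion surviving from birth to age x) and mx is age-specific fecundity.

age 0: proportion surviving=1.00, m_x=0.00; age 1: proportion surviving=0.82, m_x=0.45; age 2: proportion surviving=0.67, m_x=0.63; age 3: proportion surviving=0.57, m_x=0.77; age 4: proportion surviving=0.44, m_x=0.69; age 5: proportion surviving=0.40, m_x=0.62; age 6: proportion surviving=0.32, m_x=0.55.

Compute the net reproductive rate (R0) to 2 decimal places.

lx·mx by age: 0, 0.369, 0.4221, 0.4389, 0.3036, 0.248, 0.176
R0 = Σ lx·mx = 1.9576 → 1.96

1.96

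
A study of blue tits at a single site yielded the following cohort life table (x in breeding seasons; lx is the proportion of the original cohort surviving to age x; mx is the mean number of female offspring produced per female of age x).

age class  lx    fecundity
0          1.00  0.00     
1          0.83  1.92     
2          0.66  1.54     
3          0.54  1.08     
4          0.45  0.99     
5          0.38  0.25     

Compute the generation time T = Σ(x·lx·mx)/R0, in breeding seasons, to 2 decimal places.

2.04

lx·mx: 0, 1.5936, 1.0164, 0.5832, 0.4455, 0.095 → R0 = 3.7337
x·lx·mx: 0, 1.5936, 2.0328, 1.7496, 1.782, 0.475 → Σ = 7.633
T = 7.633 / 3.7337 = 2.044353… → 2.04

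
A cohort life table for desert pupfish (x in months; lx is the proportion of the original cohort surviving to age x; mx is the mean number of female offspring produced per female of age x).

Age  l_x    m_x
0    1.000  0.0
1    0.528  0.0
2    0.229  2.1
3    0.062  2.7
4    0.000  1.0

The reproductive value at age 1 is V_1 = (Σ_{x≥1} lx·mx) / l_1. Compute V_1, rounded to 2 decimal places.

lx·mx for x ≥ 1: 0, 0.4809, 0.1674, 0 → sum = 0.6483
V_1 = 0.6483 / l_1 = 0.6483 / 0.528 = 1.227841… → 1.23

1.23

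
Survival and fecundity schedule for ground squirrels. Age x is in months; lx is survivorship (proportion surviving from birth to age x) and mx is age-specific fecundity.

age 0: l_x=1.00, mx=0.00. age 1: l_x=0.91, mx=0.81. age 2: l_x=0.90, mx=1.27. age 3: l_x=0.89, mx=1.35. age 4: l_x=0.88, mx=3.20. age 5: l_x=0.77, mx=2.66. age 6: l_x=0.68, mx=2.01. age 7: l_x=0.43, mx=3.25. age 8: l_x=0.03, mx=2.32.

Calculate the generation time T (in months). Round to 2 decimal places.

lx·mx: 0, 0.7371, 1.143, 1.2015, 2.816, 2.0482, 1.3668, 1.3975, 0.0696 → R0 = 10.7797
x·lx·mx: 0, 0.7371, 2.286, 3.6045, 11.264, 10.241, 8.2008, 9.7825, 0.5568 → Σ = 46.6727
T = 46.6727 / 10.7797 = 4.329684… → 4.33

4.33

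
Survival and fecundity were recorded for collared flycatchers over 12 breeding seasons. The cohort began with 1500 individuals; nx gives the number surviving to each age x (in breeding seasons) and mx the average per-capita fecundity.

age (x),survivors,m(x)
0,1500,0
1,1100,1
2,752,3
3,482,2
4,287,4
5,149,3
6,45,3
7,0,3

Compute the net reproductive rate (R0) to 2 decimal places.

4.03

lx = nx/n0 = nx/1500: 1, 0.73333…, 0.50133…, 0.32133…, 0.19133…, 0.09933…, 0.03, 0
lx·mx by age: 0, 0.733333…, 1.504…, 0.642667…, 0.765333…, 0.298…, 0.09, 0
R0 = Σ lx·mx = 4.033333… → 4.03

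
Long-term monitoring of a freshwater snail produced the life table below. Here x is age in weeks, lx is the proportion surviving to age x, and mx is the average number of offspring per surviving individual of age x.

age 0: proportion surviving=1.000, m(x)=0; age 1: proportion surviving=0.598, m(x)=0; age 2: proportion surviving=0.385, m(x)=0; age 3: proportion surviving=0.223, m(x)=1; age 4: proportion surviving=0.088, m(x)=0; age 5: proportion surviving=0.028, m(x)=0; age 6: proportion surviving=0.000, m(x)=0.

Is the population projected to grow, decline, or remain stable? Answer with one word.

R0 = Σ lx·mx = 0 + 0 + 0 + 0.223 + 0 + 0 + 0 = 0.223
R0 < 1, so the population is declining.

declining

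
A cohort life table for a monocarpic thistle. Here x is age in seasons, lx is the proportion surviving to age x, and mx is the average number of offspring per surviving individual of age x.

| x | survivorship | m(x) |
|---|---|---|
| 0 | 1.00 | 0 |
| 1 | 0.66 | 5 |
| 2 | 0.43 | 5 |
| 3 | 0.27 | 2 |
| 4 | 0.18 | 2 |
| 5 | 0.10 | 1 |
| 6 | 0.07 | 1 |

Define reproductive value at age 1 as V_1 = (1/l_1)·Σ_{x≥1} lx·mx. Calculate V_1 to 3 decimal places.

9.879

lx·mx for x ≥ 1: 3.3, 2.15, 0.54, 0.36, 0.1, 0.07 → sum = 6.52
V_1 = 6.52 / l_1 = 6.52 / 0.66 = 9.878788… → 9.879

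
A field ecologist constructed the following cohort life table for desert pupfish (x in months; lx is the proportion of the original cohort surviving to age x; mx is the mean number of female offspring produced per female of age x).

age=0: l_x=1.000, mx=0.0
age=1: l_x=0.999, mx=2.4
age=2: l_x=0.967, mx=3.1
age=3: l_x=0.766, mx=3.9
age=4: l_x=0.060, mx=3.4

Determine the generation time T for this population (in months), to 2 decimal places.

lx·mx: 0, 2.3976, 2.9977, 2.9874, 0.204 → R0 = 8.5867
x·lx·mx: 0, 2.3976, 5.9954, 8.9622, 0.816 → Σ = 18.1712
T = 18.1712 / 8.5867 = 2.116203… → 2.12

2.12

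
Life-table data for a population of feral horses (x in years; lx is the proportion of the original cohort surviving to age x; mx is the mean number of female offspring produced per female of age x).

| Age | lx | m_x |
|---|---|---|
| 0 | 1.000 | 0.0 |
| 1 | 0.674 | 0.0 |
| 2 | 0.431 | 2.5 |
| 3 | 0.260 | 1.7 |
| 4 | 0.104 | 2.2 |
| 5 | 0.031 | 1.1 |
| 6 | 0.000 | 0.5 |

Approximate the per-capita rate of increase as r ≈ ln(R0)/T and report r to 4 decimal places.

R0 = Σ lx·mx = 0 + 0 + 1.0775 + 0.442 + 0.2288 + 0.0341 + 0 = 1.7824
Σ x·lx·mx = 4.5667; T = 4.5667/1.7824 = 2.56211…
r ≈ ln(R0)/T = ln(1.7824)/2.56211… = 0.22558… → 0.2256

0.2256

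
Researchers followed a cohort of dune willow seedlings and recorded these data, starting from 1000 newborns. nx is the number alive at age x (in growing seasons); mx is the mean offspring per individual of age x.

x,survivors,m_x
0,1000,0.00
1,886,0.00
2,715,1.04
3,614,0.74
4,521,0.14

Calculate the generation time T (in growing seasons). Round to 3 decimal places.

lx = nx/n0 = nx/1000: 1, 0.886, 0.715, 0.614, 0.521
lx·mx: 0, 0, 0.7436, 0.45436, 0.07294 → R0 = 1.2709
x·lx·mx: 0, 0, 1.4872, 1.36308, 0.29176 → Σ = 3.14204
T = 3.14204 / 1.2709 = 2.472295… → 2.472

2.472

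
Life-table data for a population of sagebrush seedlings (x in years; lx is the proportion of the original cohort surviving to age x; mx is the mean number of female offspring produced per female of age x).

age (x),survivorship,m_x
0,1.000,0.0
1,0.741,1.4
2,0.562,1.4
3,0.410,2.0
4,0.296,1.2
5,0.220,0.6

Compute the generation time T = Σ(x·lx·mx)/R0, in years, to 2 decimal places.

lx·mx: 0, 1.0374, 0.7868, 0.82, 0.3552, 0.132 → R0 = 3.1314
x·lx·mx: 0, 1.0374, 1.5736, 2.46, 1.4208, 0.66 → Σ = 7.1518
T = 7.1518 / 3.1314 = 2.283899… → 2.28

2.28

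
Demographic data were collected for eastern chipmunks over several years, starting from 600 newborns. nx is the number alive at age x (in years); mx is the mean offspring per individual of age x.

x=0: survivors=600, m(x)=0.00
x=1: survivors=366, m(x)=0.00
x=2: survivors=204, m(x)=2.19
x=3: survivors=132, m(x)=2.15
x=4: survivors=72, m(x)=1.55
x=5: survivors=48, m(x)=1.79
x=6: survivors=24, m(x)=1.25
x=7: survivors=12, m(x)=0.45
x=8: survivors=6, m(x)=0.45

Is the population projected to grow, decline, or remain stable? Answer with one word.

growing

lx = nx/n0 = nx/600: 1, 0.61, 0.34, 0.22, 0.12, 0.08, 0.04, 0.02, 0.01
R0 = Σ lx·mx = 0 + 0 + 0.7446 + 0.473 + 0.186 + 0.1432 + 0.05 + 0.009 + 0.0045 = 1.6103
R0 > 1, so the population is growing.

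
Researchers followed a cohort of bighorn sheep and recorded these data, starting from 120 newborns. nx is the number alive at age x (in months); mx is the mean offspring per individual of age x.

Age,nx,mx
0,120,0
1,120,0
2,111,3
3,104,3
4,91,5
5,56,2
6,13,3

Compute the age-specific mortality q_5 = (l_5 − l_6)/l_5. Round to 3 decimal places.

lx = nx/n0 = nx/120: 1, 1, 0.925, 0.86667…, 0.75833…, 0.46667…, 0.10833…
q_5 = (l_5 − l_6) / l_5 = (0.466667… − 0.108333…) / 0.466667…
     = 0.358333… / 0.466667… = 0.767857… → 0.768

0.768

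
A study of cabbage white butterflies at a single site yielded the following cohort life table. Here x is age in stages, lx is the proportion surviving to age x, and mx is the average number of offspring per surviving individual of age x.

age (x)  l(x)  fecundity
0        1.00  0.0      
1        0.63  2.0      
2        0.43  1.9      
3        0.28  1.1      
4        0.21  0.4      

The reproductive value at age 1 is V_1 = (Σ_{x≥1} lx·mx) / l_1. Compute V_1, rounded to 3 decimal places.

3.919

lx·mx for x ≥ 1: 1.26, 0.817, 0.308, 0.084 → sum = 2.469
V_1 = 2.469 / l_1 = 2.469 / 0.63 = 3.919048… → 3.919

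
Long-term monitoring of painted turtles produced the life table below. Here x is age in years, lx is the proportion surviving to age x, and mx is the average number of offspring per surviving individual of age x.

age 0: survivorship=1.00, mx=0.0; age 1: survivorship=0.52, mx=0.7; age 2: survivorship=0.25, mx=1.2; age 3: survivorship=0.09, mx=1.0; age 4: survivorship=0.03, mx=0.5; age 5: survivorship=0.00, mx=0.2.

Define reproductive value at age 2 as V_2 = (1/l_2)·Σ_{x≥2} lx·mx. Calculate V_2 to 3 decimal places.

1.620

lx·mx for x ≥ 2: 0.3, 0.09, 0.015, 0 → sum = 0.405
V_2 = 0.405 / l_2 = 0.405 / 0.25 = 1.62 → 1.620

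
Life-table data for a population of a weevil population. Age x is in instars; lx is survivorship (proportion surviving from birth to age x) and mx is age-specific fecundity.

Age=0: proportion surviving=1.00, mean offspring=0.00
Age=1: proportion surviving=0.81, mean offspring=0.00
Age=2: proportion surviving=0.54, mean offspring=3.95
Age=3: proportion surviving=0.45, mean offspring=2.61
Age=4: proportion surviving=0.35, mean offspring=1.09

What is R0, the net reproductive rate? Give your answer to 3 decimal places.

lx·mx by age: 0, 0, 2.133, 1.1745, 0.3815
R0 = Σ lx·mx = 3.689 → 3.689

3.689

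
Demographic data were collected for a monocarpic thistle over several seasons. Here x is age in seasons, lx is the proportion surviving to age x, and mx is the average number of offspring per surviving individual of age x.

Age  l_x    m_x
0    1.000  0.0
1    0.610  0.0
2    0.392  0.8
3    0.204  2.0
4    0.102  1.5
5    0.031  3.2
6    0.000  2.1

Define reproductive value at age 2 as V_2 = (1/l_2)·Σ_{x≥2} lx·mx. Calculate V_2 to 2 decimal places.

lx·mx for x ≥ 2: 0.3136, 0.408, 0.153, 0.0992, 0 → sum = 0.9738
V_2 = 0.9738 / l_2 = 0.9738 / 0.392 = 2.484184… → 2.48

2.48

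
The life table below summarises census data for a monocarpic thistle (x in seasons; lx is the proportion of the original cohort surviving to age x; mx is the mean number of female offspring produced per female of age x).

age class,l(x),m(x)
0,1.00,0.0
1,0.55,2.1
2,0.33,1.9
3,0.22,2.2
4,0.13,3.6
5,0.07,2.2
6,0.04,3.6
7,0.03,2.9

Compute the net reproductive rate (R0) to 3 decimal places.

lx·mx by age: 0, 1.155, 0.627, 0.484, 0.468, 0.154, 0.144, 0.087
R0 = Σ lx·mx = 3.119 → 3.119

3.119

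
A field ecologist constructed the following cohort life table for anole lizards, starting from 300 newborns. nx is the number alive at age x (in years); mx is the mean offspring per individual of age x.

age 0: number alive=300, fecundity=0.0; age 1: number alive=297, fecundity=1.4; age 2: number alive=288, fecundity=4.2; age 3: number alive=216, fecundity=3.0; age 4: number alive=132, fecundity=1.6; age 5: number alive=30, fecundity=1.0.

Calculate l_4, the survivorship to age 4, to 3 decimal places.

l_4 = n_4/n_0 = 132/300 = 0.44 → 0.440

0.440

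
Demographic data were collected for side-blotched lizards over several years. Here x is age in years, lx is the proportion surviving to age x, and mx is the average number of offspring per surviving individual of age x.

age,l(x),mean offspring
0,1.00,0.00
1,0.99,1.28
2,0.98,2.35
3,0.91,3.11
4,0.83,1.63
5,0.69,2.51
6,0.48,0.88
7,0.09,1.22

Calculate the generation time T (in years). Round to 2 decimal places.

lx·mx: 0, 1.2672, 2.303, 2.8301, 1.3529, 1.7319, 0.4224, 0.1098 → R0 = 10.0173
x·lx·mx: 0, 1.2672, 4.606, 8.4903, 5.4116, 8.6595, 2.5344, 0.7686 → Σ = 31.7376
T = 31.7376 / 10.0173 = 3.168279… → 3.17

3.17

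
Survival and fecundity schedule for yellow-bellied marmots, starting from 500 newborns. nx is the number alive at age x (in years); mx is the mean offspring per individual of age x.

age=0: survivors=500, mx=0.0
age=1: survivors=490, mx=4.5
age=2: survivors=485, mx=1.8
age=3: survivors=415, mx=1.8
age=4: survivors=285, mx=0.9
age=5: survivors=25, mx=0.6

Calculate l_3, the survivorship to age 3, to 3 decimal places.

0.830

l_3 = n_3/n_0 = 415/500 = 0.83 → 0.830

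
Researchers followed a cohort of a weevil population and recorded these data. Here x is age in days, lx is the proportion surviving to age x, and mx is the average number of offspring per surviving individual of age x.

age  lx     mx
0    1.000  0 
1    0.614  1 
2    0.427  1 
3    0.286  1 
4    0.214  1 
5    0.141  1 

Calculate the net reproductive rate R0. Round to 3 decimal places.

1.682

lx·mx by age: 0, 0.614, 0.427, 0.286, 0.214, 0.141
R0 = Σ lx·mx = 1.682 → 1.682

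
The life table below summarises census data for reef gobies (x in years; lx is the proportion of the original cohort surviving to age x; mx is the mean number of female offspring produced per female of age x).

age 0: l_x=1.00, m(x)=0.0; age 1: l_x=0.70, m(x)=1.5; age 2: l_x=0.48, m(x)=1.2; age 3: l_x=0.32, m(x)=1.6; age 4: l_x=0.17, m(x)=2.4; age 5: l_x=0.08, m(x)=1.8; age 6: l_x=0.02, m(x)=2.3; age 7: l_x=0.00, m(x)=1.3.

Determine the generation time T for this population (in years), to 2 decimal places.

lx·mx: 0, 1.05, 0.576, 0.512, 0.408, 0.144, 0.046, 0 → R0 = 2.736
x·lx·mx: 0, 1.05, 1.152, 1.536, 1.632, 0.72, 0.276, 0 → Σ = 6.366
T = 6.366 / 2.736 = 2.326754… → 2.33

2.33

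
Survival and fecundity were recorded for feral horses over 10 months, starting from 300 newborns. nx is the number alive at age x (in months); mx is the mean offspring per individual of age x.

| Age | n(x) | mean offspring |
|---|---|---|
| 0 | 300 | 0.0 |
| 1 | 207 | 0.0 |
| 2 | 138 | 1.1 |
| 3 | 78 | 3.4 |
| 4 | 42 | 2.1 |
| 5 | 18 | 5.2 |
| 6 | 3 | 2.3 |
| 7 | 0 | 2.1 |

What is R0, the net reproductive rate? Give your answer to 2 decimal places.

lx = nx/n0 = nx/300: 1, 0.69, 0.46, 0.26, 0.14, 0.06, 0.01, 0
lx·mx by age: 0, 0, 0.506, 0.884, 0.294, 0.312, 0.023, 0
R0 = Σ lx·mx = 2.019 → 2.02

2.02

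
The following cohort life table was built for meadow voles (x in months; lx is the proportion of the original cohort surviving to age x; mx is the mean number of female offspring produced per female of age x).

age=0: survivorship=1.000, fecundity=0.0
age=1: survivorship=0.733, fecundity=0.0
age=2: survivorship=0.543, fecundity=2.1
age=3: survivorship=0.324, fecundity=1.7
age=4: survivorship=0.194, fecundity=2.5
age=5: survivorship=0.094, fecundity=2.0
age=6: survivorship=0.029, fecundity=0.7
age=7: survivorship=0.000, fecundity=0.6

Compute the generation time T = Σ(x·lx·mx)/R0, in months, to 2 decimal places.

2.91

lx·mx: 0, 0, 1.1403, 0.5508, 0.485, 0.188, 0.0203, 0 → R0 = 2.3844
x·lx·mx: 0, 0, 2.2806, 1.6524, 1.94, 0.94, 0.1218, 0 → Σ = 6.9348
T = 6.9348 / 2.3844 = 2.908405… → 2.91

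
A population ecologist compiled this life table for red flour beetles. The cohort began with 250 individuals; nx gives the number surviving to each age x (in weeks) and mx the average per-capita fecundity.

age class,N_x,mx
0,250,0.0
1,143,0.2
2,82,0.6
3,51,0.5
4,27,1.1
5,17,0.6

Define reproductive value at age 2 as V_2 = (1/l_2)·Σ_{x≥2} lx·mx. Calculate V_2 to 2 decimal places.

1.40

lx = nx/n0 = nx/250: 1, 0.572, 0.328, 0.204, 0.108, 0.068
lx·mx for x ≥ 2: 0.1968, 0.102, 0.1188, 0.0408 → sum = 0.4584
V_2 = 0.4584 / l_2 = 0.4584 / 0.328 = 1.397561… → 1.40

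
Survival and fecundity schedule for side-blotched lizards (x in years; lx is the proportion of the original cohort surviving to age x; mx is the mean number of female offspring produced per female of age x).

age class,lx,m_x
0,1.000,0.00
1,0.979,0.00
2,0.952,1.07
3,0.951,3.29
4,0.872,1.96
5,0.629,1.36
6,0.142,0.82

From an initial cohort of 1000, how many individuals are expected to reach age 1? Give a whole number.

979

Expected survivors = N0 · l_1 = 1000 × 0.979 = 979 → 979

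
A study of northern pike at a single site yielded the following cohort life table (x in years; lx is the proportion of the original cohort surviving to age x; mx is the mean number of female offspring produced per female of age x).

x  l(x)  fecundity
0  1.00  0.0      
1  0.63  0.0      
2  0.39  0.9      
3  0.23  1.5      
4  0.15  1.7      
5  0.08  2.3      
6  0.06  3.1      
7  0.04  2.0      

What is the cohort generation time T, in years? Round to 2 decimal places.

lx·mx: 0, 0, 0.351, 0.345, 0.255, 0.184, 0.186, 0.08 → R0 = 1.401
x·lx·mx: 0, 0, 0.702, 1.035, 1.02, 0.92, 1.116, 0.56 → Σ = 5.353
T = 5.353 / 1.401 = 3.820842… → 3.82

3.82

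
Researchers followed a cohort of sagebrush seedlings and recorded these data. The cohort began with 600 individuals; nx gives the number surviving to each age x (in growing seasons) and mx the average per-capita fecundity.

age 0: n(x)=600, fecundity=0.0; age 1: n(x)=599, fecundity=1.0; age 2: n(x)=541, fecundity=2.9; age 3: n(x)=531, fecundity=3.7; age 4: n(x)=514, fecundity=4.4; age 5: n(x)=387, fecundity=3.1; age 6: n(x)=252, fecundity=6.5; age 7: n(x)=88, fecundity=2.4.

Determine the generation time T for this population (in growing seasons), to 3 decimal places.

lx = nx/n0 = nx/600: 1, 0.99833…, 0.90167…, 0.885, 0.85667…, 0.645, 0.42, 0.14667…
lx·mx: 0, 0.998333…, 2.614833…, 3.2745, 3.769333…, 1.9995, 2.73, 0.352… → R0 = 15.7385…
x·lx·mx: 0, 0.998333…, 5.229667…, 9.8235, 15.077333…, 9.9975, 16.38, 2.464… → Σ = 59.970333…
T = 59.970333… / 15.7385… = 3.810422… → 3.810

3.810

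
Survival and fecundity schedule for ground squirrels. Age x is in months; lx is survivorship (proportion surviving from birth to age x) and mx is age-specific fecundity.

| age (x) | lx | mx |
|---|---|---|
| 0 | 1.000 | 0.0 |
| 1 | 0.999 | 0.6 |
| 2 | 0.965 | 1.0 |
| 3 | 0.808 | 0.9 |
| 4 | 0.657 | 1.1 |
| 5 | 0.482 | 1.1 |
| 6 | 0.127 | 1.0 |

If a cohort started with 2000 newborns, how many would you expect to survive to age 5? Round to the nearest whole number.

964

Expected survivors = N0 · l_5 = 2000 × 0.482 = 964 → 964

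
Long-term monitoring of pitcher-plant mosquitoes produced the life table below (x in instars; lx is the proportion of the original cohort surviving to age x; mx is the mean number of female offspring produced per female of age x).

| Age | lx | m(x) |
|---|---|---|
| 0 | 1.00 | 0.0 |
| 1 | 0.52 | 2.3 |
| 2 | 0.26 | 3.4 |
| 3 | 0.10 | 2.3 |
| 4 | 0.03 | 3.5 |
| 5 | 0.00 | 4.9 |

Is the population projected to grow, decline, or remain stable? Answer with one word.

R0 = Σ lx·mx = 0 + 1.196 + 0.884 + 0.23 + 0.105 + 0 = 2.415
R0 > 1, so the population is growing.

growing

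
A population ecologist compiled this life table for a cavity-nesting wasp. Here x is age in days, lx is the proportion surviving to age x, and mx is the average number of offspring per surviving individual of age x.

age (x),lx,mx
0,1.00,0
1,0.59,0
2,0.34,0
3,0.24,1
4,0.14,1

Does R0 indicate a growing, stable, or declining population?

R0 = Σ lx·mx = 0 + 0 + 0 + 0.24 + 0.14 = 0.38
R0 < 1, so the population is declining.

declining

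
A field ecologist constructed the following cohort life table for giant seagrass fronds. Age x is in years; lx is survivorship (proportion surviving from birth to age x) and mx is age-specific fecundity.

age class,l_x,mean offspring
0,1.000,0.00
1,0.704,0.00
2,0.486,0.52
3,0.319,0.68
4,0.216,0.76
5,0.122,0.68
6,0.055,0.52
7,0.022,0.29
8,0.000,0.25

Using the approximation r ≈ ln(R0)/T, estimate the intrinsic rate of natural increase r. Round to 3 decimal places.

-0.088

R0 = Σ lx·mx = 0 + 0 + 0.25272 + 0.21692 + 0.16416 + 0.08296 + 0.0286 + 0.00638 + 0 = 0.75174
Σ x·lx·mx = 2.4439; T = 2.4439/0.75174 = 3.25099…
r ≈ ln(R0)/T = ln(0.75174)/3.25099… = -0.08778… → -0.088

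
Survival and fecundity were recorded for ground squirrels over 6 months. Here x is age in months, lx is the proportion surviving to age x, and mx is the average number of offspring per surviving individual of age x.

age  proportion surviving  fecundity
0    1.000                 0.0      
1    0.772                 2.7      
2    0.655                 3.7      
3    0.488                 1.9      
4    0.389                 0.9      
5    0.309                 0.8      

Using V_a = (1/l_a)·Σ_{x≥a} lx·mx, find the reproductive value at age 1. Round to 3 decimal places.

lx·mx for x ≥ 1: 2.0844, 2.4235, 0.9272, 0.3501, 0.2472 → sum = 6.0324
V_1 = 6.0324 / l_1 = 6.0324 / 0.772 = 7.81399… → 7.814

7.814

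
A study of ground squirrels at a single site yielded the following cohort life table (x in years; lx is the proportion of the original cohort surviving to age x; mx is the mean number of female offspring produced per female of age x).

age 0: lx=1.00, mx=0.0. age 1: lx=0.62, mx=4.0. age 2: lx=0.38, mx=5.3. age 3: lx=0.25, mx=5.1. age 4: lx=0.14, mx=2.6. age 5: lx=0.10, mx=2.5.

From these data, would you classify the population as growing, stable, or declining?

R0 = Σ lx·mx = 0 + 2.48 + 2.014 + 1.275 + 0.364 + 0.25 = 6.383
R0 > 1, so the population is growing.

growing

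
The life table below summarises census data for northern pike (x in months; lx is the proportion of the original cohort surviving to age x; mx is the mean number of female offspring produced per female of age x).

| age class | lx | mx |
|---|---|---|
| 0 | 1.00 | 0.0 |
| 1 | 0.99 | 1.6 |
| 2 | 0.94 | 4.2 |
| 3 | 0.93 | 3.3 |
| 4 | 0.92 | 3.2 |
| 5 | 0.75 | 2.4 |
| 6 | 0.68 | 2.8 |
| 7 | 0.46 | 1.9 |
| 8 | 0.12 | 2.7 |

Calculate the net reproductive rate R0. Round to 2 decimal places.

16.45

lx·mx by age: 0, 1.584, 3.948, 3.069, 2.944, 1.8, 1.904, 0.874, 0.324
R0 = Σ lx·mx = 16.447 → 16.45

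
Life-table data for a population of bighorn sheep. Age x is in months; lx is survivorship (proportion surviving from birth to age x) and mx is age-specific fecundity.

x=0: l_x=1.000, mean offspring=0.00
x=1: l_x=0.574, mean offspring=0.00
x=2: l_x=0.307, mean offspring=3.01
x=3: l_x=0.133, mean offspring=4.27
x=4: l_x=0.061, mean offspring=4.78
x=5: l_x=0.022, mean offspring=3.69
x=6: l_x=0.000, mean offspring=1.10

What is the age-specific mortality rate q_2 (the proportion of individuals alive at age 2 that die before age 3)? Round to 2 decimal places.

q_2 = (l_2 − l_3) / l_2 = (0.307 − 0.133) / 0.307
     = 0.174 / 0.307 = 0.566775… → 0.57

0.57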